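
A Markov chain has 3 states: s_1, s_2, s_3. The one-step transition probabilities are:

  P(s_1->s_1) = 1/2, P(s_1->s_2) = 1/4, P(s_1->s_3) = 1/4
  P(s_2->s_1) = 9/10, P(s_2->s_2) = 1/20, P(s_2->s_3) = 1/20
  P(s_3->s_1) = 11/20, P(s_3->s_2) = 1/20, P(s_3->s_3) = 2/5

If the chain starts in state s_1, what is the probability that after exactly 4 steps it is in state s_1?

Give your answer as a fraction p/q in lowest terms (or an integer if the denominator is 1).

Computing P^4 by repeated multiplication:
P^1 =
  s_1: [1/2, 1/4, 1/4]
  s_2: [9/10, 1/20, 1/20]
  s_3: [11/20, 1/20, 2/5]
P^2 =
  s_1: [49/80, 3/20, 19/80]
  s_2: [209/400, 23/100, 99/400]
  s_3: [27/50, 4/25, 3/10]
P^3 =
  s_1: [183/320, 69/400, 409/1600]
  s_2: [967/1600, 309/2000, 1929/8000]
  s_3: [579/1000, 79/500, 263/1000]
P^4 =
  s_1: [18617/32000, 263/1600, 8123/32000]
  s_2: [91817/160000, 1367/8000, 40843/160000]
  s_3: [11527/20000, 829/5000, 5157/20000]

(P^4)[s_1 -> s_1] = 18617/32000

Answer: 18617/32000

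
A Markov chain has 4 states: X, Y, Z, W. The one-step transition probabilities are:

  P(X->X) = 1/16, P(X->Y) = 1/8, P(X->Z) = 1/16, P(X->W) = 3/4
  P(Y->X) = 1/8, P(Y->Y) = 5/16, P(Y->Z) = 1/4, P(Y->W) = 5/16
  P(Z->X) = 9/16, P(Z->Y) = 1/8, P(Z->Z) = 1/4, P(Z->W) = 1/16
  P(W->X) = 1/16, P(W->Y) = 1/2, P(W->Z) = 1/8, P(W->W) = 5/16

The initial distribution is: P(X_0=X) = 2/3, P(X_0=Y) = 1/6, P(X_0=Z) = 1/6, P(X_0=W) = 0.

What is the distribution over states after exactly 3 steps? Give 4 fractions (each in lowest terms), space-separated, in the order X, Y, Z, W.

Propagating the distribution step by step (d_{t+1} = d_t * P):
d_0 = (X=2/3, Y=1/6, Z=1/6, W=0)
  d_1[X] = 2/3*1/16 + 1/6*1/8 + 1/6*9/16 + 0*1/16 = 5/32
  d_1[Y] = 2/3*1/8 + 1/6*5/16 + 1/6*1/8 + 0*1/2 = 5/32
  d_1[Z] = 2/3*1/16 + 1/6*1/4 + 1/6*1/4 + 0*1/8 = 1/8
  d_1[W] = 2/3*3/4 + 1/6*5/16 + 1/6*1/16 + 0*5/16 = 9/16
d_1 = (X=5/32, Y=5/32, Z=1/8, W=9/16)
  d_2[X] = 5/32*1/16 + 5/32*1/8 + 1/8*9/16 + 9/16*1/16 = 69/512
  d_2[Y] = 5/32*1/8 + 5/32*5/16 + 1/8*1/8 + 9/16*1/2 = 187/512
  d_2[Z] = 5/32*1/16 + 5/32*1/4 + 1/8*1/4 + 9/16*1/8 = 77/512
  d_2[W] = 5/32*3/4 + 5/32*5/16 + 1/8*1/16 + 9/16*5/16 = 179/512
d_2 = (X=69/512, Y=187/512, Z=77/512, W=179/512)
  d_3[X] = 69/512*1/16 + 187/512*1/8 + 77/512*9/16 + 179/512*1/16 = 1315/8192
  d_3[Y] = 69/512*1/8 + 187/512*5/16 + 77/512*1/8 + 179/512*1/2 = 2659/8192
  d_3[Z] = 69/512*1/16 + 187/512*1/4 + 77/512*1/4 + 179/512*1/8 = 1483/8192
  d_3[W] = 69/512*3/4 + 187/512*5/16 + 77/512*1/16 + 179/512*5/16 = 2735/8192
d_3 = (X=1315/8192, Y=2659/8192, Z=1483/8192, W=2735/8192)

Answer: 1315/8192 2659/8192 1483/8192 2735/8192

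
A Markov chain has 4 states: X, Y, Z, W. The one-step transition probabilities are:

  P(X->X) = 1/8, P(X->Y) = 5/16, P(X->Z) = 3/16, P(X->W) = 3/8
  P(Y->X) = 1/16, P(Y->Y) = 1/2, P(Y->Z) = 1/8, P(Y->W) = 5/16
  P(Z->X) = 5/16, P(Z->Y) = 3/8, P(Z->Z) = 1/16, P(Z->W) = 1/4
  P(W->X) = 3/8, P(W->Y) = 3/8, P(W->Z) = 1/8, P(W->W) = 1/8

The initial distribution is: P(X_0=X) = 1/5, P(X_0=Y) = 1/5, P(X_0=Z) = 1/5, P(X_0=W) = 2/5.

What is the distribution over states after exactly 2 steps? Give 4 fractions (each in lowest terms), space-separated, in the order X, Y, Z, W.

Propagating the distribution step by step (d_{t+1} = d_t * P):
d_0 = (X=1/5, Y=1/5, Z=1/5, W=2/5)
  d_1[X] = 1/5*1/8 + 1/5*1/16 + 1/5*5/16 + 2/5*3/8 = 1/4
  d_1[Y] = 1/5*5/16 + 1/5*1/2 + 1/5*3/8 + 2/5*3/8 = 31/80
  d_1[Z] = 1/5*3/16 + 1/5*1/8 + 1/5*1/16 + 2/5*1/8 = 1/8
  d_1[W] = 1/5*3/8 + 1/5*5/16 + 1/5*1/4 + 2/5*1/8 = 19/80
d_1 = (X=1/4, Y=31/80, Z=1/8, W=19/80)
  d_2[X] = 1/4*1/8 + 31/80*1/16 + 1/8*5/16 + 19/80*3/8 = 47/256
  d_2[Y] = 1/4*5/16 + 31/80*1/2 + 1/8*3/8 + 19/80*3/8 = 261/640
  d_2[Z] = 1/4*3/16 + 31/80*1/8 + 1/8*1/16 + 19/80*1/8 = 17/128
  d_2[W] = 1/4*3/8 + 31/80*5/16 + 1/8*1/4 + 19/80*1/8 = 353/1280
d_2 = (X=47/256, Y=261/640, Z=17/128, W=353/1280)

Answer: 47/256 261/640 17/128 353/1280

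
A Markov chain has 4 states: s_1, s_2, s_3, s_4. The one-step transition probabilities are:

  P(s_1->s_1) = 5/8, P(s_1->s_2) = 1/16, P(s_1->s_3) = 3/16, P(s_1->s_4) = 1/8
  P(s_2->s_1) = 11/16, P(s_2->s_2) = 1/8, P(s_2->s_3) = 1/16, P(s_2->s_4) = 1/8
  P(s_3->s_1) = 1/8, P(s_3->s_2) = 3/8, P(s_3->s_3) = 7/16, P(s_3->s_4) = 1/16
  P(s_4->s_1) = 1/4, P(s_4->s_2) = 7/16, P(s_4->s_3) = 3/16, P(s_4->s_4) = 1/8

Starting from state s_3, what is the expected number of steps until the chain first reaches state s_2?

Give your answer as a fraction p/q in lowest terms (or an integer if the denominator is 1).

Let h_i = expected steps to first reach s_2 from state i.
Boundary: h_s_2 = 0.
First-step equations for the other states:
  h_s_1 = 1 + 5/8*h_s_1 + 1/16*h_s_2 + 3/16*h_s_3 + 1/8*h_s_4
  h_s_3 = 1 + 1/8*h_s_1 + 3/8*h_s_2 + 7/16*h_s_3 + 1/16*h_s_4
  h_s_4 = 1 + 1/4*h_s_1 + 7/16*h_s_2 + 3/16*h_s_3 + 1/8*h_s_4

Substituting h_s_2 = 0 and rearranging gives the linear system (I - Q) h = 1:
  [3/8, -3/16, -1/8] . (h_s_1, h_s_3, h_s_4) = 1
  [-1/8, 9/16, -1/16] . (h_s_1, h_s_3, h_s_4) = 1
  [-1/4, -3/16, 7/8] . (h_s_1, h_s_3, h_s_4) = 1

Solving yields:
  h_s_1 = 512/93
  h_s_3 = 944/279
  h_s_4 = 320/93

Starting state is s_3, so the expected hitting time is h_s_3 = 944/279.

Answer: 944/279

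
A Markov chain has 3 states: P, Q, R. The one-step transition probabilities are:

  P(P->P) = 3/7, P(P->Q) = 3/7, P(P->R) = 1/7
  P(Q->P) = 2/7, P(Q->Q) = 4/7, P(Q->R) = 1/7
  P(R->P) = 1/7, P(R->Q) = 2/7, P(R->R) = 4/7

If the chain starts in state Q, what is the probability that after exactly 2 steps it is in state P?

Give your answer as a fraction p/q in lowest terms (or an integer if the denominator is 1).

Answer: 15/49

Derivation:
Computing P^2 by repeated multiplication:
P^1 =
  P: [3/7, 3/7, 1/7]
  Q: [2/7, 4/7, 1/7]
  R: [1/7, 2/7, 4/7]
P^2 =
  P: [16/49, 23/49, 10/49]
  Q: [15/49, 24/49, 10/49]
  R: [11/49, 19/49, 19/49]

(P^2)[Q -> P] = 15/49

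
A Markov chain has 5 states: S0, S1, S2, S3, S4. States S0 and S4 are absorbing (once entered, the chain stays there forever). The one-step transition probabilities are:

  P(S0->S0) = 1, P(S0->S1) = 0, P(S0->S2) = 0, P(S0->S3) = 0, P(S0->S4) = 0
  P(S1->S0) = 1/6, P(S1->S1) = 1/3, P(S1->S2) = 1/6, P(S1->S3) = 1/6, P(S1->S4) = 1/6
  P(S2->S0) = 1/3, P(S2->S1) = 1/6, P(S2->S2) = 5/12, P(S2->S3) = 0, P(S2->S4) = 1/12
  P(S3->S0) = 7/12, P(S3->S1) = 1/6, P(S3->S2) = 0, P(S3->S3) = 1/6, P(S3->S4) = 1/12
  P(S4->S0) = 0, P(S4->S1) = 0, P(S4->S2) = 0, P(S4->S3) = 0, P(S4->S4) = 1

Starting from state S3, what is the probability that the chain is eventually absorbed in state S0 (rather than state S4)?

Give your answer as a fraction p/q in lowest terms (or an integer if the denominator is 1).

Answer: 34/41

Derivation:
Let a_i = P(absorbed in S0 | start in state i).
Boundary conditions: a_S0 = 1, a_S4 = 0.
For each transient state i, a_i = sum_j P(i->j) * a_j:
  a_S1 = 1/6*a_S0 + 1/3*a_S1 + 1/6*a_S2 + 1/6*a_S3 + 1/6*a_S4
  a_S2 = 1/3*a_S0 + 1/6*a_S1 + 5/12*a_S2 + 0*a_S3 + 1/12*a_S4
  a_S3 = 7/12*a_S0 + 1/6*a_S1 + 0*a_S2 + 1/6*a_S3 + 1/12*a_S4

Substituting a_S0 = 1 and a_S4 = 0, rearrange to (I - Q) a = r where r[i] = P(i -> S0):
  [2/3, -1/6, -1/6] . (a_S1, a_S2, a_S3) = 1/6
  [-1/6, 7/12, 0] . (a_S1, a_S2, a_S3) = 1/3
  [-1/6, 0, 5/6] . (a_S1, a_S2, a_S3) = 7/12

Solving yields:
  a_S1 = 53/82
  a_S2 = 31/41
  a_S3 = 34/41

Starting state is S3, so the absorption probability is a_S3 = 34/41.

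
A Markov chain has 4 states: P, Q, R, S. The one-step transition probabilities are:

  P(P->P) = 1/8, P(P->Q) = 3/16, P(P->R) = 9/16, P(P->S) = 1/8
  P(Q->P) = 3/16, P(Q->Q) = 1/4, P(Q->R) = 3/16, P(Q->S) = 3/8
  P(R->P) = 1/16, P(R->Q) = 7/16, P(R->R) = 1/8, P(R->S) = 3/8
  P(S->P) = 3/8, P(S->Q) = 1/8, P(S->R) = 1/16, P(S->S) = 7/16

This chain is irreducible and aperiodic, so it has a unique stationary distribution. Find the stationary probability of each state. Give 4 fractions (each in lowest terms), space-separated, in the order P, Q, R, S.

Answer: 201/947 221/947 999/4735 1626/4735

Derivation:
The stationary distribution satisfies pi = pi * P, i.e.:
  pi_P = 1/8*pi_P + 3/16*pi_Q + 1/16*pi_R + 3/8*pi_S
  pi_Q = 3/16*pi_P + 1/4*pi_Q + 7/16*pi_R + 1/8*pi_S
  pi_R = 9/16*pi_P + 3/16*pi_Q + 1/8*pi_R + 1/16*pi_S
  pi_S = 1/8*pi_P + 3/8*pi_Q + 3/8*pi_R + 7/16*pi_S
with normalization: pi_P + pi_Q + pi_R + pi_S = 1.

Using the first 3 balance equations plus normalization, the linear system A*pi = b is:
  [-7/8, 3/16, 1/16, 3/8] . pi = 0
  [3/16, -3/4, 7/16, 1/8] . pi = 0
  [9/16, 3/16, -7/8, 1/16] . pi = 0
  [1, 1, 1, 1] . pi = 1

Solving yields:
  pi_P = 201/947
  pi_Q = 221/947
  pi_R = 999/4735
  pi_S = 1626/4735

Verification (pi * P):
  201/947*1/8 + 221/947*3/16 + 999/4735*1/16 + 1626/4735*3/8 = 201/947 = pi_P  (ok)
  201/947*3/16 + 221/947*1/4 + 999/4735*7/16 + 1626/4735*1/8 = 221/947 = pi_Q  (ok)
  201/947*9/16 + 221/947*3/16 + 999/4735*1/8 + 1626/4735*1/16 = 999/4735 = pi_R  (ok)
  201/947*1/8 + 221/947*3/8 + 999/4735*3/8 + 1626/4735*7/16 = 1626/4735 = pi_S  (ok)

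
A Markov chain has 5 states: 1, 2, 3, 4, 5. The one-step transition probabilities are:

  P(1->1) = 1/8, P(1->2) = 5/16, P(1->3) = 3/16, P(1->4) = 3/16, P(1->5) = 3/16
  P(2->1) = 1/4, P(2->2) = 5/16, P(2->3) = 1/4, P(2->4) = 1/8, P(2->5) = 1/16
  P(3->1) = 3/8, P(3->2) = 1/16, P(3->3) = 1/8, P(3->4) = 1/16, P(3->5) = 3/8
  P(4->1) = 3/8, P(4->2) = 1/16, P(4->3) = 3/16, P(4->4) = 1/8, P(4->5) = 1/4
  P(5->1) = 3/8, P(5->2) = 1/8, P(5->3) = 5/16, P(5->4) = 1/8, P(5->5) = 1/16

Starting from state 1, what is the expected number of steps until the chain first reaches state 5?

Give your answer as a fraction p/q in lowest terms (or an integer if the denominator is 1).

Answer: 36928/7503

Derivation:
Let h_i = expected steps to first reach 5 from state i.
Boundary: h_5 = 0.
First-step equations for the other states:
  h_1 = 1 + 1/8*h_1 + 5/16*h_2 + 3/16*h_3 + 3/16*h_4 + 3/16*h_5
  h_2 = 1 + 1/4*h_1 + 5/16*h_2 + 1/4*h_3 + 1/8*h_4 + 1/16*h_5
  h_3 = 1 + 3/8*h_1 + 1/16*h_2 + 1/8*h_3 + 1/16*h_4 + 3/8*h_5
  h_4 = 1 + 3/8*h_1 + 1/16*h_2 + 3/16*h_3 + 1/8*h_4 + 1/4*h_5

Substituting h_5 = 0 and rearranging gives the linear system (I - Q) h = 1:
  [7/8, -5/16, -3/16, -3/16] . (h_1, h_2, h_3, h_4) = 1
  [-1/4, 11/16, -1/4, -1/8] . (h_1, h_2, h_3, h_4) = 1
  [-3/8, -1/16, 7/8, -1/16] . (h_1, h_2, h_3, h_4) = 1
  [-3/8, -1/16, -3/16, 7/8] . (h_1, h_2, h_3, h_4) = 1

Solving yields:
  h_1 = 36928/7503
  h_2 = 41296/7503
  h_3 = 9920/2501
  h_4 = 33728/7503

Starting state is 1, so the expected hitting time is h_1 = 36928/7503.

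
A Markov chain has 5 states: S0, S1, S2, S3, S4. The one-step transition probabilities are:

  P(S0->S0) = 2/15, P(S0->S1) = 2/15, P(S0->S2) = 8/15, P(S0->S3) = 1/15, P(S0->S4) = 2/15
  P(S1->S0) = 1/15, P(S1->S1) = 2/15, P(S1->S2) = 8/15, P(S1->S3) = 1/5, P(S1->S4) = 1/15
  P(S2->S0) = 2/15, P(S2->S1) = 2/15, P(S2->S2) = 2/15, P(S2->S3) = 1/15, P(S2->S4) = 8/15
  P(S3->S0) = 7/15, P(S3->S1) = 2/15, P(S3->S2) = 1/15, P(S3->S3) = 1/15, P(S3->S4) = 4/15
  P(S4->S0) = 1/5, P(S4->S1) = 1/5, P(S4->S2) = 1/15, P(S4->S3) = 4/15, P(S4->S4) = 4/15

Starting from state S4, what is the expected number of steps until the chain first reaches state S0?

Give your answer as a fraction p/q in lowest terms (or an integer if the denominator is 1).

Answer: 12369/2690

Derivation:
Let h_i = expected steps to first reach S0 from state i.
Boundary: h_S0 = 0.
First-step equations for the other states:
  h_S1 = 1 + 1/15*h_S0 + 2/15*h_S1 + 8/15*h_S2 + 1/5*h_S3 + 1/15*h_S4
  h_S2 = 1 + 2/15*h_S0 + 2/15*h_S1 + 2/15*h_S2 + 1/15*h_S3 + 8/15*h_S4
  h_S3 = 1 + 7/15*h_S0 + 2/15*h_S1 + 1/15*h_S2 + 1/15*h_S3 + 4/15*h_S4
  h_S4 = 1 + 1/5*h_S0 + 1/5*h_S1 + 1/15*h_S2 + 4/15*h_S3 + 4/15*h_S4

Substituting h_S0 = 0 and rearranging gives the linear system (I - Q) h = 1:
  [13/15, -8/15, -1/5, -1/15] . (h_S1, h_S2, h_S3, h_S4) = 1
  [-2/15, 13/15, -1/15, -8/15] . (h_S1, h_S2, h_S3, h_S4) = 1
  [-2/15, -1/15, 14/15, -4/15] . (h_S1, h_S2, h_S3, h_S4) = 1
  [-1/5, -1/15, -4/15, 11/15] . (h_S1, h_S2, h_S3, h_S4) = 1

Solving yields:
  h_S1 = 14679/2690
  h_S2 = 6852/1345
  h_S3 = 4746/1345
  h_S4 = 12369/2690

Starting state is S4, so the expected hitting time is h_S4 = 12369/2690.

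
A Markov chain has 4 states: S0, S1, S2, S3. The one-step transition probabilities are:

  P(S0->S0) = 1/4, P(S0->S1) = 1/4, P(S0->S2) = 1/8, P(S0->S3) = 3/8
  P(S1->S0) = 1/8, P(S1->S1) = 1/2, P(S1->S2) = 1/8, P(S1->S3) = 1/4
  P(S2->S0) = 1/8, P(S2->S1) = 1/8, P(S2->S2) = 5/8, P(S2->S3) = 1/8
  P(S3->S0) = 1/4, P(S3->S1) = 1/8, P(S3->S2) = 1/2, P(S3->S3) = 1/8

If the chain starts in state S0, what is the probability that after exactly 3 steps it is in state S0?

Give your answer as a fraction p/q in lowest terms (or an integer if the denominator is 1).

Computing P^3 by repeated multiplication:
P^1 =
  S0: [1/4, 1/4, 1/8, 3/8]
  S1: [1/8, 1/2, 1/8, 1/4]
  S2: [1/8, 1/8, 5/8, 1/8]
  S3: [1/4, 1/8, 1/2, 1/8]
P^2 =
  S0: [13/64, 1/4, 21/64, 7/32]
  S1: [11/64, 21/64, 9/32, 7/32]
  S2: [5/32, 3/16, 31/64, 11/64]
  S3: [11/64, 13/64, 27/64, 13/64]
P^3 =
  S0: [91/512, 125/512, 95/256, 53/256]
  S1: [89/512, 69/256, 89/256, 107/512]
  S2: [85/512, 55/256, 221/512, 3/16]
  S3: [11/64, 57/256, 211/512, 99/512]

(P^3)[S0 -> S0] = 91/512

Answer: 91/512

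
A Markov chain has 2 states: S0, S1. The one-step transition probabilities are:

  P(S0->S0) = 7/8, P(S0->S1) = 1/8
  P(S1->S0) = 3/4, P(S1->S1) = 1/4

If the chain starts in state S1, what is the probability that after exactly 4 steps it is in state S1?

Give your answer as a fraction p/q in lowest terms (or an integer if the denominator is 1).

Computing P^4 by repeated multiplication:
P^1 =
  S0: [7/8, 1/8]
  S1: [3/4, 1/4]
P^2 =
  S0: [55/64, 9/64]
  S1: [27/32, 5/32]
P^3 =
  S0: [439/512, 73/512]
  S1: [219/256, 37/256]
P^4 =
  S0: [3511/4096, 585/4096]
  S1: [1755/2048, 293/2048]

(P^4)[S1 -> S1] = 293/2048

Answer: 293/2048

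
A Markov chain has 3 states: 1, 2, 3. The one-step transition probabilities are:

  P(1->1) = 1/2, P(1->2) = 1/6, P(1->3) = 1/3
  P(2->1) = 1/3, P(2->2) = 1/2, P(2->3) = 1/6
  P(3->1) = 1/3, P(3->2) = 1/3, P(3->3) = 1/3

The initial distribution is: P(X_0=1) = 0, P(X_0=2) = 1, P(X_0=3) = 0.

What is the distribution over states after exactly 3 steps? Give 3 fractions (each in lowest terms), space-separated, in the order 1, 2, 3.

Answer: 43/108 71/216 59/216

Derivation:
Propagating the distribution step by step (d_{t+1} = d_t * P):
d_0 = (1=0, 2=1, 3=0)
  d_1[1] = 0*1/2 + 1*1/3 + 0*1/3 = 1/3
  d_1[2] = 0*1/6 + 1*1/2 + 0*1/3 = 1/2
  d_1[3] = 0*1/3 + 1*1/6 + 0*1/3 = 1/6
d_1 = (1=1/3, 2=1/2, 3=1/6)
  d_2[1] = 1/3*1/2 + 1/2*1/3 + 1/6*1/3 = 7/18
  d_2[2] = 1/3*1/6 + 1/2*1/2 + 1/6*1/3 = 13/36
  d_2[3] = 1/3*1/3 + 1/2*1/6 + 1/6*1/3 = 1/4
d_2 = (1=7/18, 2=13/36, 3=1/4)
  d_3[1] = 7/18*1/2 + 13/36*1/3 + 1/4*1/3 = 43/108
  d_3[2] = 7/18*1/6 + 13/36*1/2 + 1/4*1/3 = 71/216
  d_3[3] = 7/18*1/3 + 13/36*1/6 + 1/4*1/3 = 59/216
d_3 = (1=43/108, 2=71/216, 3=59/216)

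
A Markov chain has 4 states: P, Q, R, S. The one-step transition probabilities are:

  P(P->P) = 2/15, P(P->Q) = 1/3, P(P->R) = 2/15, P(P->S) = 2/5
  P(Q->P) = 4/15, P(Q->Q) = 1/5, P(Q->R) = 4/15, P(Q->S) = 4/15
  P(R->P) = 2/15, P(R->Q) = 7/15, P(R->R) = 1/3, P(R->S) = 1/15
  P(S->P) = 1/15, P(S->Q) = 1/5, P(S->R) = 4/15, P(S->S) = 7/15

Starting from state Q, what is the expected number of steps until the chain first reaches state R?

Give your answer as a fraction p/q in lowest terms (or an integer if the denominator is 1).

Answer: 525/128

Derivation:
Let h_i = expected steps to first reach R from state i.
Boundary: h_R = 0.
First-step equations for the other states:
  h_P = 1 + 2/15*h_P + 1/3*h_Q + 2/15*h_R + 2/5*h_S
  h_Q = 1 + 4/15*h_P + 1/5*h_Q + 4/15*h_R + 4/15*h_S
  h_S = 1 + 1/15*h_P + 1/5*h_Q + 4/15*h_R + 7/15*h_S

Substituting h_R = 0 and rearranging gives the linear system (I - Q) h = 1:
  [13/15, -1/3, -2/5] . (h_P, h_Q, h_S) = 1
  [-4/15, 4/5, -4/15] . (h_P, h_Q, h_S) = 1
  [-1/15, -1/5, 8/15] . (h_P, h_Q, h_S) = 1

Solving yields:
  h_P = 585/128
  h_Q = 525/128
  h_S = 255/64

Starting state is Q, so the expected hitting time is h_Q = 525/128.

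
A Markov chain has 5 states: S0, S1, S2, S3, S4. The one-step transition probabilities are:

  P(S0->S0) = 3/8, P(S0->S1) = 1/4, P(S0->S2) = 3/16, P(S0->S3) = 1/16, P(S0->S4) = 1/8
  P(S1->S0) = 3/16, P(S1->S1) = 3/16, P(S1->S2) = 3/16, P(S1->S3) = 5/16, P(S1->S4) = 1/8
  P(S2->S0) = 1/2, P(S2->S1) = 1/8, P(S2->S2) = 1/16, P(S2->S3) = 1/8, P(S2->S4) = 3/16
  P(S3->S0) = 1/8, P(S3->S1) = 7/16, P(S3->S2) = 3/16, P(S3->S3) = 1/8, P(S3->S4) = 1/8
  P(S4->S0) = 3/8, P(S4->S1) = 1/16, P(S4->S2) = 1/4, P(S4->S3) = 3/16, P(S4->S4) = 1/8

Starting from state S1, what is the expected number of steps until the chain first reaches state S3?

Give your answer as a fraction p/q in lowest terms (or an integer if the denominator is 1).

Let h_i = expected steps to first reach S3 from state i.
Boundary: h_S3 = 0.
First-step equations for the other states:
  h_S0 = 1 + 3/8*h_S0 + 1/4*h_S1 + 3/16*h_S2 + 1/16*h_S3 + 1/8*h_S4
  h_S1 = 1 + 3/16*h_S0 + 3/16*h_S1 + 3/16*h_S2 + 5/16*h_S3 + 1/8*h_S4
  h_S2 = 1 + 1/2*h_S0 + 1/8*h_S1 + 1/16*h_S2 + 1/8*h_S3 + 3/16*h_S4
  h_S4 = 1 + 3/8*h_S0 + 1/16*h_S1 + 1/4*h_S2 + 3/16*h_S3 + 1/8*h_S4

Substituting h_S3 = 0 and rearranging gives the linear system (I - Q) h = 1:
  [5/8, -1/4, -3/16, -1/8] . (h_S0, h_S1, h_S2, h_S4) = 1
  [-3/16, 13/16, -3/16, -1/8] . (h_S0, h_S1, h_S2, h_S4) = 1
  [-1/2, -1/8, 15/16, -3/16] . (h_S0, h_S1, h_S2, h_S4) = 1
  [-3/8, -1/16, -1/4, 7/8] . (h_S0, h_S1, h_S2, h_S4) = 1

Solving yields:
  h_S0 = 78064/10779
  h_S1 = 59696/10779
  h_S2 = 25136/3593
  h_S4 = 71584/10779

Starting state is S1, so the expected hitting time is h_S1 = 59696/10779.

Answer: 59696/10779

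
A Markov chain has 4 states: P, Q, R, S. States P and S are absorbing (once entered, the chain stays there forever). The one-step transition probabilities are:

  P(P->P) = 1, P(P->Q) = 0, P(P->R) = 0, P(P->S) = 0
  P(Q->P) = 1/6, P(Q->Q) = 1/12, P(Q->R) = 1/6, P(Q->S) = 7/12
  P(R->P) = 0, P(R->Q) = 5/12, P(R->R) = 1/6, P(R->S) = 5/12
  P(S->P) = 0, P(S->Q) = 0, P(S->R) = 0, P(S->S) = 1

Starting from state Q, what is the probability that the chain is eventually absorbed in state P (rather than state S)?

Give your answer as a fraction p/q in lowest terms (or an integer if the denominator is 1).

Let a_i = P(absorbed in P | start in state i).
Boundary conditions: a_P = 1, a_S = 0.
For each transient state i, a_i = sum_j P(i->j) * a_j:
  a_Q = 1/6*a_P + 1/12*a_Q + 1/6*a_R + 7/12*a_S
  a_R = 0*a_P + 5/12*a_Q + 1/6*a_R + 5/12*a_S

Substituting a_P = 1 and a_S = 0, rearrange to (I - Q) a = r where r[i] = P(i -> P):
  [11/12, -1/6] . (a_Q, a_R) = 1/6
  [-5/12, 5/6] . (a_Q, a_R) = 0

Solving yields:
  a_Q = 1/5
  a_R = 1/10

Starting state is Q, so the absorption probability is a_Q = 1/5.

Answer: 1/5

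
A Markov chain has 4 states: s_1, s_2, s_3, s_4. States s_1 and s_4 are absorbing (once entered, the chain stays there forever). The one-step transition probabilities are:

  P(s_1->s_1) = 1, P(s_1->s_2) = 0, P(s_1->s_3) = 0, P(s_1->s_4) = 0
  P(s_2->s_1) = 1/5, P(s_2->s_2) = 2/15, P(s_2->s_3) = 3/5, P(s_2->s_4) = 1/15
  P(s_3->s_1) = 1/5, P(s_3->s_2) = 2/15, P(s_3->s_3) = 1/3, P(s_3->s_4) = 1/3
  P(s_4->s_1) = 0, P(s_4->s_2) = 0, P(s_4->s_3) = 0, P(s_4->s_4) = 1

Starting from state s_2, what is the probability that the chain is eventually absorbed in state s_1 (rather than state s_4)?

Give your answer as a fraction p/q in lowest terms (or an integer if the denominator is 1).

Let a_i = P(absorbed in s_1 | start in state i).
Boundary conditions: a_s_1 = 1, a_s_4 = 0.
For each transient state i, a_i = sum_j P(i->j) * a_j:
  a_s_2 = 1/5*a_s_1 + 2/15*a_s_2 + 3/5*a_s_3 + 1/15*a_s_4
  a_s_3 = 1/5*a_s_1 + 2/15*a_s_2 + 1/3*a_s_3 + 1/3*a_s_4

Substituting a_s_1 = 1 and a_s_4 = 0, rearrange to (I - Q) a = r where r[i] = P(i -> s_1):
  [13/15, -3/5] . (a_s_2, a_s_3) = 1/5
  [-2/15, 2/3] . (a_s_2, a_s_3) = 1/5

Solving yields:
  a_s_2 = 57/112
  a_s_3 = 45/112

Starting state is s_2, so the absorption probability is a_s_2 = 57/112.

Answer: 57/112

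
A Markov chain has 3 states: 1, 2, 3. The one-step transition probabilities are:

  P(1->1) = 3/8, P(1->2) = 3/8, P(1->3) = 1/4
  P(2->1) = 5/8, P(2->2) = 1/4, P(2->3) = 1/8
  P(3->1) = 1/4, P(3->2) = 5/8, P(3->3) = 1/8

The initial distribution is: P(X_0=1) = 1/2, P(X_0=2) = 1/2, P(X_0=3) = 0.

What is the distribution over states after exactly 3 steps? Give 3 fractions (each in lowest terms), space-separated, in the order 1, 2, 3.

Answer: 229/512 383/1024 183/1024

Derivation:
Propagating the distribution step by step (d_{t+1} = d_t * P):
d_0 = (1=1/2, 2=1/2, 3=0)
  d_1[1] = 1/2*3/8 + 1/2*5/8 + 0*1/4 = 1/2
  d_1[2] = 1/2*3/8 + 1/2*1/4 + 0*5/8 = 5/16
  d_1[3] = 1/2*1/4 + 1/2*1/8 + 0*1/8 = 3/16
d_1 = (1=1/2, 2=5/16, 3=3/16)
  d_2[1] = 1/2*3/8 + 5/16*5/8 + 3/16*1/4 = 55/128
  d_2[2] = 1/2*3/8 + 5/16*1/4 + 3/16*5/8 = 49/128
  d_2[3] = 1/2*1/4 + 5/16*1/8 + 3/16*1/8 = 3/16
d_2 = (1=55/128, 2=49/128, 3=3/16)
  d_3[1] = 55/128*3/8 + 49/128*5/8 + 3/16*1/4 = 229/512
  d_3[2] = 55/128*3/8 + 49/128*1/4 + 3/16*5/8 = 383/1024
  d_3[3] = 55/128*1/4 + 49/128*1/8 + 3/16*1/8 = 183/1024
d_3 = (1=229/512, 2=383/1024, 3=183/1024)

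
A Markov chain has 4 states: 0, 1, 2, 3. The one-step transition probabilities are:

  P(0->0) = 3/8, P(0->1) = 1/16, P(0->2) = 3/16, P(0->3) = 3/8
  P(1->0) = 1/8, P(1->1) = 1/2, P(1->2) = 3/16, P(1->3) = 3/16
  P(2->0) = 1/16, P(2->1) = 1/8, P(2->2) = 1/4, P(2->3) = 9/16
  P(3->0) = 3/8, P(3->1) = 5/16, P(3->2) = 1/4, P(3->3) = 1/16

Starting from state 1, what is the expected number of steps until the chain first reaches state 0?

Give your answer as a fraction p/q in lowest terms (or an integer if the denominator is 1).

Answer: 1408/241

Derivation:
Let h_i = expected steps to first reach 0 from state i.
Boundary: h_0 = 0.
First-step equations for the other states:
  h_1 = 1 + 1/8*h_0 + 1/2*h_1 + 3/16*h_2 + 3/16*h_3
  h_2 = 1 + 1/16*h_0 + 1/8*h_1 + 1/4*h_2 + 9/16*h_3
  h_3 = 1 + 3/8*h_0 + 5/16*h_1 + 1/4*h_2 + 1/16*h_3

Substituting h_0 = 0 and rearranging gives the linear system (I - Q) h = 1:
  [1/2, -3/16, -3/16] . (h_1, h_2, h_3) = 1
  [-1/8, 3/4, -9/16] . (h_1, h_2, h_3) = 1
  [-5/16, -1/4, 15/16] . (h_1, h_2, h_3) = 1

Solving yields:
  h_1 = 1408/241
  h_2 = 1376/241
  h_3 = 3280/723

Starting state is 1, so the expected hitting time is h_1 = 1408/241.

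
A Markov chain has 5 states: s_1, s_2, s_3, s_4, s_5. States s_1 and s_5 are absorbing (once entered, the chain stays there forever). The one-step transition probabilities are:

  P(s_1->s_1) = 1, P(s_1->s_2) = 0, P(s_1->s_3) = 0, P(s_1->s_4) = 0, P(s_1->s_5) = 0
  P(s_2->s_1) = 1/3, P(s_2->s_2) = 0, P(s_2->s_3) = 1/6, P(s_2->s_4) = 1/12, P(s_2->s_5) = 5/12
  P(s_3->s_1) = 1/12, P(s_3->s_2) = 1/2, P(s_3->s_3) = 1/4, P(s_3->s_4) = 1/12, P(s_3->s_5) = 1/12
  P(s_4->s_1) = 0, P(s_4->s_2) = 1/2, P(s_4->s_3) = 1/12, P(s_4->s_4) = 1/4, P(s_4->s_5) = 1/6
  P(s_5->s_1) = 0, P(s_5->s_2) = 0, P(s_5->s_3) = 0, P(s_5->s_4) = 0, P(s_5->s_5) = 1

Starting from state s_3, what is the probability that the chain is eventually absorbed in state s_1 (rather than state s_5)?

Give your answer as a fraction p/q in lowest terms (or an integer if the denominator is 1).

Let a_i = P(absorbed in s_1 | start in state i).
Boundary conditions: a_s_1 = 1, a_s_5 = 0.
For each transient state i, a_i = sum_j P(i->j) * a_j:
  a_s_2 = 1/3*a_s_1 + 0*a_s_2 + 1/6*a_s_3 + 1/12*a_s_4 + 5/12*a_s_5
  a_s_3 = 1/12*a_s_1 + 1/2*a_s_2 + 1/4*a_s_3 + 1/12*a_s_4 + 1/12*a_s_5
  a_s_4 = 0*a_s_1 + 1/2*a_s_2 + 1/12*a_s_3 + 1/4*a_s_4 + 1/6*a_s_5

Substituting a_s_1 = 1 and a_s_5 = 0, rearrange to (I - Q) a = r where r[i] = P(i -> s_1):
  [1, -1/6, -1/12] . (a_s_2, a_s_3, a_s_4) = 1/3
  [-1/2, 3/4, -1/12] . (a_s_2, a_s_3, a_s_4) = 1/12
  [-1/2, -1/12, 3/4] . (a_s_2, a_s_3, a_s_4) = 0

Solving yields:
  a_s_2 = 113/260
  a_s_3 = 57/130
  a_s_4 = 22/65

Starting state is s_3, so the absorption probability is a_s_3 = 57/130.

Answer: 57/130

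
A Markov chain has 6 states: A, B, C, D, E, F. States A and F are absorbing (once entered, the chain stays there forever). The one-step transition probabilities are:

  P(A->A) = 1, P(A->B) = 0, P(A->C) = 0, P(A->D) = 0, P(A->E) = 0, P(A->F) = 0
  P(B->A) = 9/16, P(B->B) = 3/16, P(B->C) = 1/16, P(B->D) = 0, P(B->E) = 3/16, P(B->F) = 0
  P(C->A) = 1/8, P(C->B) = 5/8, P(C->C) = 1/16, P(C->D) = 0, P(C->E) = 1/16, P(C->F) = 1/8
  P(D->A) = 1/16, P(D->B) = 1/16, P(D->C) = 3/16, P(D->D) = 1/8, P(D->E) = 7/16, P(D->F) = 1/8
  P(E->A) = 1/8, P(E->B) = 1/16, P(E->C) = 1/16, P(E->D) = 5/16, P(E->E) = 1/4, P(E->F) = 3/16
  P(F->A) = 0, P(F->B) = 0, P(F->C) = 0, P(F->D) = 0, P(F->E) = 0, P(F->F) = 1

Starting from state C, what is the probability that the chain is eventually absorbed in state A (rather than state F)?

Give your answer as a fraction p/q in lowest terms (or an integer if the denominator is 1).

Answer: 4226/5621

Derivation:
Let a_i = P(absorbed in A | start in state i).
Boundary conditions: a_A = 1, a_F = 0.
For each transient state i, a_i = sum_j P(i->j) * a_j:
  a_B = 9/16*a_A + 3/16*a_B + 1/16*a_C + 0*a_D + 3/16*a_E + 0*a_F
  a_C = 1/8*a_A + 5/8*a_B + 1/16*a_C + 0*a_D + 1/16*a_E + 1/8*a_F
  a_D = 1/16*a_A + 1/16*a_B + 3/16*a_C + 1/8*a_D + 7/16*a_E + 1/8*a_F
  a_E = 1/8*a_A + 1/16*a_B + 1/16*a_C + 5/16*a_D + 1/4*a_E + 3/16*a_F

Substituting a_A = 1 and a_F = 0, rearrange to (I - Q) a = r where r[i] = P(i -> A):
  [13/16, -1/16, 0, -3/16] . (a_B, a_C, a_D, a_E) = 9/16
  [-5/8, 15/16, 0, -1/16] . (a_B, a_C, a_D, a_E) = 1/8
  [-1/16, -3/16, 7/8, -7/16] . (a_B, a_C, a_D, a_E) = 1/16
  [-1/16, -1/16, -5/16, 3/4] . (a_B, a_C, a_D, a_E) = 1/8

Solving yields:
  a_B = 4913/5621
  a_C = 4226/5621
  a_D = 3167/5621
  a_E = 3018/5621

Starting state is C, so the absorption probability is a_C = 4226/5621.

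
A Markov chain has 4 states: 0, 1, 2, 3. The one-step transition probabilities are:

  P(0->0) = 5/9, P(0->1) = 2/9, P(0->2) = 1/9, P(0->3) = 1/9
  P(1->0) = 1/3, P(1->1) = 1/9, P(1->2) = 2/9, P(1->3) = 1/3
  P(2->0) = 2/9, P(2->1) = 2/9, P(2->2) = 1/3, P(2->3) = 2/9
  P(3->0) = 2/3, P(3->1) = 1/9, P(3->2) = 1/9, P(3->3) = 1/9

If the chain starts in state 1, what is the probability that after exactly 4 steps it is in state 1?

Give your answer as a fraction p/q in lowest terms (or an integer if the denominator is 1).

Answer: 400/2187

Derivation:
Computing P^4 by repeated multiplication:
P^1 =
  0: [5/9, 2/9, 1/9, 1/9]
  1: [1/3, 1/9, 2/9, 1/3]
  2: [2/9, 2/9, 1/3, 2/9]
  3: [2/3, 1/9, 1/9, 1/9]
P^2 =
  0: [13/27, 5/27, 13/81, 14/81]
  1: [40/81, 14/81, 14/81, 13/81]
  2: [34/81, 14/81, 17/81, 16/81]
  3: [41/81, 16/81, 4/27, 4/27]
P^3 =
  0: [350/729, 133/729, 122/729, 124/729]
  1: [116/243, 5/27, 41/243, 41/243]
  2: [38/81, 44/243, 43/243, 14/81]
  3: [349/729, 134/729, 121/729, 125/729]
P^4 =
  0: [3137/6561, 1201/6561, 1106/6561, 1117/6561]
  1: [1043/2187, 400/2187, 370/2187, 374/2187]
  2: [1040/2187, 400/2187, 373/2187, 374/2187]
  3: [3139/6561, 1199/6561, 1105/6561, 1118/6561]

(P^4)[1 -> 1] = 400/2187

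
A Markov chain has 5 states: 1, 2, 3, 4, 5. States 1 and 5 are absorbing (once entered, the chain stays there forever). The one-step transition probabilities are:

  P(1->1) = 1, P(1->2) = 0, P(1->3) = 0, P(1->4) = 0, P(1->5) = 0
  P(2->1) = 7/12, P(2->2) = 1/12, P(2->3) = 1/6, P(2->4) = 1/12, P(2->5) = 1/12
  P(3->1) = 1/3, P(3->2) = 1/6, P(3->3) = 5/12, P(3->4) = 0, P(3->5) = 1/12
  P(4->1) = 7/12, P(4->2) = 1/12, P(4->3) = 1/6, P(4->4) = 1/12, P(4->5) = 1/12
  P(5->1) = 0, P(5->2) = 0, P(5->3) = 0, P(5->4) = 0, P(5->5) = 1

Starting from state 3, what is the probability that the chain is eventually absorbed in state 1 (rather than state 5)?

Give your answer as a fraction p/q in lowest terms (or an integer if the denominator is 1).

Answer: 9/11

Derivation:
Let a_i = P(absorbed in 1 | start in state i).
Boundary conditions: a_1 = 1, a_5 = 0.
For each transient state i, a_i = sum_j P(i->j) * a_j:
  a_2 = 7/12*a_1 + 1/12*a_2 + 1/6*a_3 + 1/12*a_4 + 1/12*a_5
  a_3 = 1/3*a_1 + 1/6*a_2 + 5/12*a_3 + 0*a_4 + 1/12*a_5
  a_4 = 7/12*a_1 + 1/12*a_2 + 1/6*a_3 + 1/12*a_4 + 1/12*a_5

Substituting a_1 = 1 and a_5 = 0, rearrange to (I - Q) a = r where r[i] = P(i -> 1):
  [11/12, -1/6, -1/12] . (a_2, a_3, a_4) = 7/12
  [-1/6, 7/12, 0] . (a_2, a_3, a_4) = 1/3
  [-1/12, -1/6, 11/12] . (a_2, a_3, a_4) = 7/12

Solving yields:
  a_2 = 19/22
  a_3 = 9/11
  a_4 = 19/22

Starting state is 3, so the absorption probability is a_3 = 9/11.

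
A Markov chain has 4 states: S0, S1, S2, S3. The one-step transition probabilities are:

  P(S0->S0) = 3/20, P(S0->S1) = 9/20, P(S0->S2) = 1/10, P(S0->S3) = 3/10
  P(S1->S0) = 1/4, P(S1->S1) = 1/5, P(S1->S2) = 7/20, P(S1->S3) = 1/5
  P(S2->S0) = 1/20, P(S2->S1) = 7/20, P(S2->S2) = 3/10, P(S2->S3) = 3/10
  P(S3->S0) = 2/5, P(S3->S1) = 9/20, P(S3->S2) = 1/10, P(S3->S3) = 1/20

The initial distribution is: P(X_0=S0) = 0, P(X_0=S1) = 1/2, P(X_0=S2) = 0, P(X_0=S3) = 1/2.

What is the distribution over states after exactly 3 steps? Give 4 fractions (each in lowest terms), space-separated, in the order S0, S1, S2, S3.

Propagating the distribution step by step (d_{t+1} = d_t * P):
d_0 = (S0=0, S1=1/2, S2=0, S3=1/2)
  d_1[S0] = 0*3/20 + 1/2*1/4 + 0*1/20 + 1/2*2/5 = 13/40
  d_1[S1] = 0*9/20 + 1/2*1/5 + 0*7/20 + 1/2*9/20 = 13/40
  d_1[S2] = 0*1/10 + 1/2*7/20 + 0*3/10 + 1/2*1/10 = 9/40
  d_1[S3] = 0*3/10 + 1/2*1/5 + 0*3/10 + 1/2*1/20 = 1/8
d_1 = (S0=13/40, S1=13/40, S2=9/40, S3=1/8)
  d_2[S0] = 13/40*3/20 + 13/40*1/4 + 9/40*1/20 + 1/8*2/5 = 153/800
  d_2[S1] = 13/40*9/20 + 13/40*1/5 + 9/40*7/20 + 1/8*9/20 = 277/800
  d_2[S2] = 13/40*1/10 + 13/40*7/20 + 9/40*3/10 + 1/8*1/10 = 181/800
  d_2[S3] = 13/40*3/10 + 13/40*1/5 + 9/40*3/10 + 1/8*1/20 = 189/800
d_2 = (S0=153/800, S1=277/800, S2=181/800, S3=189/800)
  d_3[S0] = 153/800*3/20 + 277/800*1/4 + 181/800*1/20 + 189/800*2/5 = 3537/16000
  d_3[S1] = 153/800*9/20 + 277/800*1/5 + 181/800*7/20 + 189/800*9/20 = 5453/16000
  d_3[S2] = 153/800*1/10 + 277/800*7/20 + 181/800*3/10 + 189/800*1/10 = 3709/16000
  d_3[S3] = 153/800*3/10 + 277/800*1/5 + 181/800*3/10 + 189/800*1/20 = 3301/16000
d_3 = (S0=3537/16000, S1=5453/16000, S2=3709/16000, S3=3301/16000)

Answer: 3537/16000 5453/16000 3709/16000 3301/16000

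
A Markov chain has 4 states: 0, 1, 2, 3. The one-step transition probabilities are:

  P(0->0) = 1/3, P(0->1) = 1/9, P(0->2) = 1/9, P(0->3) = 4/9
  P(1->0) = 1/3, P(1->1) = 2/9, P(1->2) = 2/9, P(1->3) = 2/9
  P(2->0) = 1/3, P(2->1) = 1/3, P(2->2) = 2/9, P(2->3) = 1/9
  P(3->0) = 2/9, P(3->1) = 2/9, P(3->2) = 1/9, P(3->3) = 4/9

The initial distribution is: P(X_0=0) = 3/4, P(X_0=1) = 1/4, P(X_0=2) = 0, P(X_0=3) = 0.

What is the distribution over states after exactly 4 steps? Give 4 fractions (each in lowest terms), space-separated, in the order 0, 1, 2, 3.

Answer: 1930/6561 2707/13122 439/2916 3053/8748

Derivation:
Propagating the distribution step by step (d_{t+1} = d_t * P):
d_0 = (0=3/4, 1=1/4, 2=0, 3=0)
  d_1[0] = 3/4*1/3 + 1/4*1/3 + 0*1/3 + 0*2/9 = 1/3
  d_1[1] = 3/4*1/9 + 1/4*2/9 + 0*1/3 + 0*2/9 = 5/36
  d_1[2] = 3/4*1/9 + 1/4*2/9 + 0*2/9 + 0*1/9 = 5/36
  d_1[3] = 3/4*4/9 + 1/4*2/9 + 0*1/9 + 0*4/9 = 7/18
d_1 = (0=1/3, 1=5/36, 2=5/36, 3=7/18)
  d_2[0] = 1/3*1/3 + 5/36*1/3 + 5/36*1/3 + 7/18*2/9 = 47/162
  d_2[1] = 1/3*1/9 + 5/36*2/9 + 5/36*1/3 + 7/18*2/9 = 65/324
  d_2[2] = 1/3*1/9 + 5/36*2/9 + 5/36*2/9 + 7/18*1/9 = 23/162
  d_2[3] = 1/3*4/9 + 5/36*2/9 + 5/36*1/9 + 7/18*4/9 = 119/324
d_2 = (0=47/162, 1=65/324, 2=23/162, 3=119/324)
  d_3[0] = 47/162*1/3 + 65/324*1/3 + 23/162*1/3 + 119/324*2/9 = 853/2916
  d_3[1] = 47/162*1/9 + 65/324*2/9 + 23/162*1/3 + 119/324*2/9 = 50/243
  d_3[2] = 47/162*1/9 + 65/324*2/9 + 23/162*2/9 + 119/324*1/9 = 145/972
  d_3[3] = 47/162*4/9 + 65/324*2/9 + 23/162*1/9 + 119/324*4/9 = 257/729
d_3 = (0=853/2916, 1=50/243, 2=145/972, 3=257/729)
  d_4[0] = 853/2916*1/3 + 50/243*1/3 + 145/972*1/3 + 257/729*2/9 = 1930/6561
  d_4[1] = 853/2916*1/9 + 50/243*2/9 + 145/972*1/3 + 257/729*2/9 = 2707/13122
  d_4[2] = 853/2916*1/9 + 50/243*2/9 + 145/972*2/9 + 257/729*1/9 = 439/2916
  d_4[3] = 853/2916*4/9 + 50/243*2/9 + 145/972*1/9 + 257/729*4/9 = 3053/8748
d_4 = (0=1930/6561, 1=2707/13122, 2=439/2916, 3=3053/8748)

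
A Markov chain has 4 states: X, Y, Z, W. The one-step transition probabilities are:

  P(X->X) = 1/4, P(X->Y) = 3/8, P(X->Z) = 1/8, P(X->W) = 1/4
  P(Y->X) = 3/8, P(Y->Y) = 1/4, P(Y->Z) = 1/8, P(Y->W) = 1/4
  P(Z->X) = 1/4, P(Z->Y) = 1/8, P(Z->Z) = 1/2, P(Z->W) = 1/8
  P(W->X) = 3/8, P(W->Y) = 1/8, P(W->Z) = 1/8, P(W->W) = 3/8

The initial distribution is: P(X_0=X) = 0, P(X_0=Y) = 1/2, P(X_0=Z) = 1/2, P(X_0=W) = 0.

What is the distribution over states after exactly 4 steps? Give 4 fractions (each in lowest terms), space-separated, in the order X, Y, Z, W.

Answer: 317/1024 1887/8192 1687/8192 1041/4096

Derivation:
Propagating the distribution step by step (d_{t+1} = d_t * P):
d_0 = (X=0, Y=1/2, Z=1/2, W=0)
  d_1[X] = 0*1/4 + 1/2*3/8 + 1/2*1/4 + 0*3/8 = 5/16
  d_1[Y] = 0*3/8 + 1/2*1/4 + 1/2*1/8 + 0*1/8 = 3/16
  d_1[Z] = 0*1/8 + 1/2*1/8 + 1/2*1/2 + 0*1/8 = 5/16
  d_1[W] = 0*1/4 + 1/2*1/4 + 1/2*1/8 + 0*3/8 = 3/16
d_1 = (X=5/16, Y=3/16, Z=5/16, W=3/16)
  d_2[X] = 5/16*1/4 + 3/16*3/8 + 5/16*1/4 + 3/16*3/8 = 19/64
  d_2[Y] = 5/16*3/8 + 3/16*1/4 + 5/16*1/8 + 3/16*1/8 = 29/128
  d_2[Z] = 5/16*1/8 + 3/16*1/8 + 5/16*1/2 + 3/16*1/8 = 31/128
  d_2[W] = 5/16*1/4 + 3/16*1/4 + 5/16*1/8 + 3/16*3/8 = 15/64
d_2 = (X=19/64, Y=29/128, Z=31/128, W=15/64)
  d_3[X] = 19/64*1/4 + 29/128*3/8 + 31/128*1/4 + 15/64*3/8 = 315/1024
  d_3[Y] = 19/64*3/8 + 29/128*1/4 + 31/128*1/8 + 15/64*1/8 = 233/1024
  d_3[Z] = 19/64*1/8 + 29/128*1/8 + 31/128*1/2 + 15/64*1/8 = 221/1024
  d_3[W] = 19/64*1/4 + 29/128*1/4 + 31/128*1/8 + 15/64*3/8 = 255/1024
d_3 = (X=315/1024, Y=233/1024, Z=221/1024, W=255/1024)
  d_4[X] = 315/1024*1/4 + 233/1024*3/8 + 221/1024*1/4 + 255/1024*3/8 = 317/1024
  d_4[Y] = 315/1024*3/8 + 233/1024*1/4 + 221/1024*1/8 + 255/1024*1/8 = 1887/8192
  d_4[Z] = 315/1024*1/8 + 233/1024*1/8 + 221/1024*1/2 + 255/1024*1/8 = 1687/8192
  d_4[W] = 315/1024*1/4 + 233/1024*1/4 + 221/1024*1/8 + 255/1024*3/8 = 1041/4096
d_4 = (X=317/1024, Y=1887/8192, Z=1687/8192, W=1041/4096)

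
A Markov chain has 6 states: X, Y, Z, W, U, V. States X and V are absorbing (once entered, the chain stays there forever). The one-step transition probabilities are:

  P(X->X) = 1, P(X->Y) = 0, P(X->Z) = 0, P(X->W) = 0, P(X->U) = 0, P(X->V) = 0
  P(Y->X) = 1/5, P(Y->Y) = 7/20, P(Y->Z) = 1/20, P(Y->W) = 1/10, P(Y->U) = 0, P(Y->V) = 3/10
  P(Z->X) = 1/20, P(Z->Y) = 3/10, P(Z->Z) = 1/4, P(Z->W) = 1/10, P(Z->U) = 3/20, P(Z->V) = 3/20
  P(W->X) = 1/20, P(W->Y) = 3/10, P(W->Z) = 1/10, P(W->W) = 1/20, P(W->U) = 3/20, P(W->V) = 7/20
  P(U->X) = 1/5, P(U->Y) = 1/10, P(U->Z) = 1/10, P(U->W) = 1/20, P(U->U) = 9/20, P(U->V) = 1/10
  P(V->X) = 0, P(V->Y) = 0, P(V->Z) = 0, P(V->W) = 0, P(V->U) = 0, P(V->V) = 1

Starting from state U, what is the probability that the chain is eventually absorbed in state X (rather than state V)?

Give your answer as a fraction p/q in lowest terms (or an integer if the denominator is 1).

Answer: 17833/33922

Derivation:
Let a_i = P(absorbed in X | start in state i).
Boundary conditions: a_X = 1, a_V = 0.
For each transient state i, a_i = sum_j P(i->j) * a_j:
  a_Y = 1/5*a_X + 7/20*a_Y + 1/20*a_Z + 1/10*a_W + 0*a_U + 3/10*a_V
  a_Z = 1/20*a_X + 3/10*a_Y + 1/4*a_Z + 1/10*a_W + 3/20*a_U + 3/20*a_V
  a_W = 1/20*a_X + 3/10*a_Y + 1/10*a_Z + 1/20*a_W + 3/20*a_U + 7/20*a_V
  a_U = 1/5*a_X + 1/10*a_Y + 1/10*a_Z + 1/20*a_W + 9/20*a_U + 1/10*a_V

Substituting a_X = 1 and a_V = 0, rearrange to (I - Q) a = r where r[i] = P(i -> X):
  [13/20, -1/20, -1/10, 0] . (a_Y, a_Z, a_W, a_U) = 1/5
  [-3/10, 3/4, -1/10, -3/20] . (a_Y, a_Z, a_W, a_U) = 1/20
  [-3/10, -1/10, 19/20, -3/20] . (a_Y, a_Z, a_W, a_U) = 1/20
  [-1/10, -1/10, -1/20, 11/20] . (a_Y, a_Z, a_W, a_U) = 1/5

Solving yields:
  a_Y = 12921/33922
  a_Z = 1761/4846
  a_W = 9979/33922
  a_U = 17833/33922

Starting state is U, so the absorption probability is a_U = 17833/33922.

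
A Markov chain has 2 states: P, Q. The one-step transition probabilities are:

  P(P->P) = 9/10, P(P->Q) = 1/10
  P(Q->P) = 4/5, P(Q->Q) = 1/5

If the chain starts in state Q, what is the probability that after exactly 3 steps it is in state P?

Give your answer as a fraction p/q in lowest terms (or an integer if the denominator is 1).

Computing P^3 by repeated multiplication:
P^1 =
  P: [9/10, 1/10]
  Q: [4/5, 1/5]
P^2 =
  P: [89/100, 11/100]
  Q: [22/25, 3/25]
P^3 =
  P: [889/1000, 111/1000]
  Q: [111/125, 14/125]

(P^3)[Q -> P] = 111/125

Answer: 111/125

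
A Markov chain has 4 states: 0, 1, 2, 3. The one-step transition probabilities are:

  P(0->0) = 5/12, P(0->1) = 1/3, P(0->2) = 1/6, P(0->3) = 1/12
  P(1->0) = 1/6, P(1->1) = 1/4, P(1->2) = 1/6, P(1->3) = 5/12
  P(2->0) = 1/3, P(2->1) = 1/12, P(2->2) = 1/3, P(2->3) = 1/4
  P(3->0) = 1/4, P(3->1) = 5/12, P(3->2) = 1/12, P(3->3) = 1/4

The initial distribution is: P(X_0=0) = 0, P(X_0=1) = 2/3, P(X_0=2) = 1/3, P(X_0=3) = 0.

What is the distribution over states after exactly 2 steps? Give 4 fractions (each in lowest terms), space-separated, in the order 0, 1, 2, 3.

Answer: 125/432 7/24 25/144 53/216

Derivation:
Propagating the distribution step by step (d_{t+1} = d_t * P):
d_0 = (0=0, 1=2/3, 2=1/3, 3=0)
  d_1[0] = 0*5/12 + 2/3*1/6 + 1/3*1/3 + 0*1/4 = 2/9
  d_1[1] = 0*1/3 + 2/3*1/4 + 1/3*1/12 + 0*5/12 = 7/36
  d_1[2] = 0*1/6 + 2/3*1/6 + 1/3*1/3 + 0*1/12 = 2/9
  d_1[3] = 0*1/12 + 2/3*5/12 + 1/3*1/4 + 0*1/4 = 13/36
d_1 = (0=2/9, 1=7/36, 2=2/9, 3=13/36)
  d_2[0] = 2/9*5/12 + 7/36*1/6 + 2/9*1/3 + 13/36*1/4 = 125/432
  d_2[1] = 2/9*1/3 + 7/36*1/4 + 2/9*1/12 + 13/36*5/12 = 7/24
  d_2[2] = 2/9*1/6 + 7/36*1/6 + 2/9*1/3 + 13/36*1/12 = 25/144
  d_2[3] = 2/9*1/12 + 7/36*5/12 + 2/9*1/4 + 13/36*1/4 = 53/216
d_2 = (0=125/432, 1=7/24, 2=25/144, 3=53/216)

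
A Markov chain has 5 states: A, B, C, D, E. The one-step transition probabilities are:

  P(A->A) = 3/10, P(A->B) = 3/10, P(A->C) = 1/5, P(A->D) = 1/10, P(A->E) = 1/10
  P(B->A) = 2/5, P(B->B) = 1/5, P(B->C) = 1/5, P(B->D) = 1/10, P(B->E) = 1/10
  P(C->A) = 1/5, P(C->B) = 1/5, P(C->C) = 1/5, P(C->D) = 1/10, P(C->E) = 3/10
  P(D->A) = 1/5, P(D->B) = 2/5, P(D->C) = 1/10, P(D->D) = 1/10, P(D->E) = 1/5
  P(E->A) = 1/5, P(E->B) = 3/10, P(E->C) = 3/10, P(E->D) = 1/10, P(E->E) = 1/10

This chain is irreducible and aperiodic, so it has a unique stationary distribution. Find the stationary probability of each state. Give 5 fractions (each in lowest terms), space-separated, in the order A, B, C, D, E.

Answer: 1513/5390 2837/10780 201/980 1/10 37/245

Derivation:
The stationary distribution satisfies pi = pi * P, i.e.:
  pi_A = 3/10*pi_A + 2/5*pi_B + 1/5*pi_C + 1/5*pi_D + 1/5*pi_E
  pi_B = 3/10*pi_A + 1/5*pi_B + 1/5*pi_C + 2/5*pi_D + 3/10*pi_E
  pi_C = 1/5*pi_A + 1/5*pi_B + 1/5*pi_C + 1/10*pi_D + 3/10*pi_E
  pi_D = 1/10*pi_A + 1/10*pi_B + 1/10*pi_C + 1/10*pi_D + 1/10*pi_E
  pi_E = 1/10*pi_A + 1/10*pi_B + 3/10*pi_C + 1/5*pi_D + 1/10*pi_E
with normalization: pi_A + pi_B + pi_C + pi_D + pi_E = 1.

Using the first 4 balance equations plus normalization, the linear system A*pi = b is:
  [-7/10, 2/5, 1/5, 1/5, 1/5] . pi = 0
  [3/10, -4/5, 1/5, 2/5, 3/10] . pi = 0
  [1/5, 1/5, -4/5, 1/10, 3/10] . pi = 0
  [1/10, 1/10, 1/10, -9/10, 1/10] . pi = 0
  [1, 1, 1, 1, 1] . pi = 1

Solving yields:
  pi_A = 1513/5390
  pi_B = 2837/10780
  pi_C = 201/980
  pi_D = 1/10
  pi_E = 37/245

Verification (pi * P):
  1513/5390*3/10 + 2837/10780*2/5 + 201/980*1/5 + 1/10*1/5 + 37/245*1/5 = 1513/5390 = pi_A  (ok)
  1513/5390*3/10 + 2837/10780*1/5 + 201/980*1/5 + 1/10*2/5 + 37/245*3/10 = 2837/10780 = pi_B  (ok)
  1513/5390*1/5 + 2837/10780*1/5 + 201/980*1/5 + 1/10*1/10 + 37/245*3/10 = 201/980 = pi_C  (ok)
  1513/5390*1/10 + 2837/10780*1/10 + 201/980*1/10 + 1/10*1/10 + 37/245*1/10 = 1/10 = pi_D  (ok)
  1513/5390*1/10 + 2837/10780*1/10 + 201/980*3/10 + 1/10*1/5 + 37/245*1/10 = 37/245 = pi_E  (ok)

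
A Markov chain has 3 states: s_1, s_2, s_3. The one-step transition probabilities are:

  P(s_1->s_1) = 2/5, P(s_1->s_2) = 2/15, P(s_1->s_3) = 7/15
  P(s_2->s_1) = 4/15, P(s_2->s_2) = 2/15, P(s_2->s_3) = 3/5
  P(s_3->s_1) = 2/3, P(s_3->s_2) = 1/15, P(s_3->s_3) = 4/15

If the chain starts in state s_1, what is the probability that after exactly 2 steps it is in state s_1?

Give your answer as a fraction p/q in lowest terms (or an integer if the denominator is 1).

Computing P^2 by repeated multiplication:
P^1 =
  s_1: [2/5, 2/15, 7/15]
  s_2: [4/15, 2/15, 3/5]
  s_3: [2/3, 1/15, 4/15]
P^2 =
  s_1: [38/75, 23/225, 88/225]
  s_2: [122/225, 7/75, 82/225]
  s_3: [104/225, 26/225, 19/45]

(P^2)[s_1 -> s_1] = 38/75

Answer: 38/75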